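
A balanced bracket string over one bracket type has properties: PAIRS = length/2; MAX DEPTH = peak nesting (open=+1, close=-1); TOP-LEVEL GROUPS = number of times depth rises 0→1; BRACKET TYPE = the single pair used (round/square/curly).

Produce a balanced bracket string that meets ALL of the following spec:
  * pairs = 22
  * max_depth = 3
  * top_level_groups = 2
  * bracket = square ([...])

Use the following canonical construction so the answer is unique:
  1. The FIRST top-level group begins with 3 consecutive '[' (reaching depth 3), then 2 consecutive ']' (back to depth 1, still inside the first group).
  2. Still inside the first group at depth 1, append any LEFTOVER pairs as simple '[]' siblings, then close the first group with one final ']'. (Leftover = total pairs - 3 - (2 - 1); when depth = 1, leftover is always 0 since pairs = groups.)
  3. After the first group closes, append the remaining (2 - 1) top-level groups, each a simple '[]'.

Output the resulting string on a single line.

Answer: [[[]][][][][][][][][][][][][][][][][][][]][]

Derivation:
Spec: pairs=22 depth=3 groups=2
Leftover pairs = 22 - 3 - (2-1) = 18
First group: deep chain of depth 3 + 18 sibling pairs
Remaining 1 groups: simple '[]' each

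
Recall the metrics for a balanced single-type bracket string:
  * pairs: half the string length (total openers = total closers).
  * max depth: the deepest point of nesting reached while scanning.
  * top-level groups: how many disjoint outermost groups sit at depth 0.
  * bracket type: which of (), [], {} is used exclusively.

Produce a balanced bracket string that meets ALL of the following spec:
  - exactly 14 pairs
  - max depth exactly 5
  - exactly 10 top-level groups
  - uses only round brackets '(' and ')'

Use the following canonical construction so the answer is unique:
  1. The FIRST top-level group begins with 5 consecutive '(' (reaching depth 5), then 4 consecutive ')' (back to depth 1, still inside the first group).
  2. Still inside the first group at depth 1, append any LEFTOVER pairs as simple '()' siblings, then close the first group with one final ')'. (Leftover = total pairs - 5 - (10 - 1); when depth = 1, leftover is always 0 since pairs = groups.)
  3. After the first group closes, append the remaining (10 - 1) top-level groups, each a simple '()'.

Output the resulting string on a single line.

Answer: ((((()))))()()()()()()()()()

Derivation:
Spec: pairs=14 depth=5 groups=10
Leftover pairs = 14 - 5 - (10-1) = 0
First group: deep chain of depth 5 + 0 sibling pairs
Remaining 9 groups: simple '()' each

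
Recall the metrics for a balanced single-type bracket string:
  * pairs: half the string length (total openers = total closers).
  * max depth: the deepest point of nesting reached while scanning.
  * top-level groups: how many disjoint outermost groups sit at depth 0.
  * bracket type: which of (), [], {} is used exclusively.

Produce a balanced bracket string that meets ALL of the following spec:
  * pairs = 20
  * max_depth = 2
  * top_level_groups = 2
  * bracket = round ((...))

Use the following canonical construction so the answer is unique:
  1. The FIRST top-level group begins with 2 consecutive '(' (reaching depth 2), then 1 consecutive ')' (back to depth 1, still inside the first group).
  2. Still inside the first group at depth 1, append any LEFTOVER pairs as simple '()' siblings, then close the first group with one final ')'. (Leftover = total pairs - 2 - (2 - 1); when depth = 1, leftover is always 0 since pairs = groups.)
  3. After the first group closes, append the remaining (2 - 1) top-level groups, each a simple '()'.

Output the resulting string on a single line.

Spec: pairs=20 depth=2 groups=2
Leftover pairs = 20 - 2 - (2-1) = 17
First group: deep chain of depth 2 + 17 sibling pairs
Remaining 1 groups: simple '()' each

Answer: (()()()()()()()()()()()()()()()()()())()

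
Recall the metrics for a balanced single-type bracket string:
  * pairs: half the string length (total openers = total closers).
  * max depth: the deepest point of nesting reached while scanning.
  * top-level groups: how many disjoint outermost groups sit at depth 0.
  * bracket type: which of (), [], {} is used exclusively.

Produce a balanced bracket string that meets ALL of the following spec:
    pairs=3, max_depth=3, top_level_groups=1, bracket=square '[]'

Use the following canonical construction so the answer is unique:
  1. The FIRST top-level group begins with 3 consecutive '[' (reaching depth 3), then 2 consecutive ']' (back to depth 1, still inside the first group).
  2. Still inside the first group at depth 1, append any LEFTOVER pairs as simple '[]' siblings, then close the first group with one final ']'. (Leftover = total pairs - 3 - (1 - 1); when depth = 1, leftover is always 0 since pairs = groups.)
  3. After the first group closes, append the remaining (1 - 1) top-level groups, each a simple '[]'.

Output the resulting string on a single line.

Answer: [[[]]]

Derivation:
Spec: pairs=3 depth=3 groups=1
Leftover pairs = 3 - 3 - (1-1) = 0
First group: deep chain of depth 3 + 0 sibling pairs
Remaining 0 groups: simple '[]' each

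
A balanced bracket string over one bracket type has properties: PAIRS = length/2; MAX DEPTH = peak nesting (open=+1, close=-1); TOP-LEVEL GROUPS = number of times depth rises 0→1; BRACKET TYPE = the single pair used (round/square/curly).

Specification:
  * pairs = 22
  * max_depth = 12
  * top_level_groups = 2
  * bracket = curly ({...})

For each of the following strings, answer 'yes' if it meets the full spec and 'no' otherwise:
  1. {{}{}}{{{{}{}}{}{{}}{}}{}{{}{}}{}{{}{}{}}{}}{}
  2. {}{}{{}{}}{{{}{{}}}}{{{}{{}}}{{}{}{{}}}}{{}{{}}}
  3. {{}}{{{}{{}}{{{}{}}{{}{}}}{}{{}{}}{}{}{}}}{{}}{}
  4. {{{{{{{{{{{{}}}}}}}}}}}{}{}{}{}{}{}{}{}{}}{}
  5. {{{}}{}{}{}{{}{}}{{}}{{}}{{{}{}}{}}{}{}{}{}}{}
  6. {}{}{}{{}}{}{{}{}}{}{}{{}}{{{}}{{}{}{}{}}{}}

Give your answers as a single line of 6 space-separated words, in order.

Answer: no no no yes no no

Derivation:
String 1 '{{}{}}{{{{}{}}{}{{}}{}}{}{{}{}}{}{{}{}{}}{}}{}': depth seq [1 2 1 2 1 0 1 2 3 4 3 4 3 2 3 2 3 4 3 2 3 2 1 2 1 2 3 2 3 2 1 2 1 2 3 2 3 2 3 2 1 2 1 0 1 0]
  -> pairs=23 depth=4 groups=3 -> no
String 2 '{}{}{{}{}}{{{}{{}}}}{{{}{{}}}{{}{}{{}}}}{{}{{}}}': depth seq [1 0 1 0 1 2 1 2 1 0 1 2 3 2 3 4 3 2 1 0 1 2 3 2 3 4 3 2 1 2 3 2 3 2 3 4 3 2 1 0 1 2 1 2 3 2 1 0]
  -> pairs=24 depth=4 groups=6 -> no
String 3 '{{}}{{{}{{}}{{{}{}}{{}{}}}{}{{}{}}{}{}{}}}{{}}{}': depth seq [1 2 1 0 1 2 3 2 3 4 3 2 3 4 5 4 5 4 3 4 5 4 5 4 3 2 3 2 3 4 3 4 3 2 3 2 3 2 3 2 1 0 1 2 1 0 1 0]
  -> pairs=24 depth=5 groups=4 -> no
String 4 '{{{{{{{{{{{{}}}}}}}}}}}{}{}{}{}{}{}{}{}{}}{}': depth seq [1 2 3 4 5 6 7 8 9 10 11 12 11 10 9 8 7 6 5 4 3 2 1 2 1 2 1 2 1 2 1 2 1 2 1 2 1 2 1 2 1 0 1 0]
  -> pairs=22 depth=12 groups=2 -> yes
String 5 '{{{}}{}{}{}{{}{}}{{}}{{}}{{{}{}}{}}{}{}{}{}}{}': depth seq [1 2 3 2 1 2 1 2 1 2 1 2 3 2 3 2 1 2 3 2 1 2 3 2 1 2 3 4 3 4 3 2 3 2 1 2 1 2 1 2 1 2 1 0 1 0]
  -> pairs=23 depth=4 groups=2 -> no
String 6 '{}{}{}{{}}{}{{}{}}{}{}{{}}{{{}}{{}{}{}{}}{}}': depth seq [1 0 1 0 1 0 1 2 1 0 1 0 1 2 1 2 1 0 1 0 1 0 1 2 1 0 1 2 3 2 1 2 3 2 3 2 3 2 3 2 1 2 1 0]
  -> pairs=22 depth=3 groups=10 -> no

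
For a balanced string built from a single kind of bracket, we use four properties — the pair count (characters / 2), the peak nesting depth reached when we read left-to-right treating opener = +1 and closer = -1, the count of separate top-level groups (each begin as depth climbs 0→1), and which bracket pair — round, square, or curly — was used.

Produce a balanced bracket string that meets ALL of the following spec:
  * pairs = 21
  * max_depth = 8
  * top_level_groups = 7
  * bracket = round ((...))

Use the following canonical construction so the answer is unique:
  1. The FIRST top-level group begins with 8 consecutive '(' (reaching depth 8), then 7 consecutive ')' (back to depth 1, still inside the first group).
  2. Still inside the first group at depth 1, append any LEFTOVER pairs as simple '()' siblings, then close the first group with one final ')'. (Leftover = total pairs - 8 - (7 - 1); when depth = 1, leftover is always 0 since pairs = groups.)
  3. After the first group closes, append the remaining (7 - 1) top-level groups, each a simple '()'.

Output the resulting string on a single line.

Answer: (((((((()))))))()()()()()()())()()()()()()

Derivation:
Spec: pairs=21 depth=8 groups=7
Leftover pairs = 21 - 8 - (7-1) = 7
First group: deep chain of depth 8 + 7 sibling pairs
Remaining 6 groups: simple '()' each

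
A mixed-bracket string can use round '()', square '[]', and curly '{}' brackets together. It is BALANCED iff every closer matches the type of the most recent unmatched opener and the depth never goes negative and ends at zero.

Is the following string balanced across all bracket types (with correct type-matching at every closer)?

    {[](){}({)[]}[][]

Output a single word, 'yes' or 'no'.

Answer: no

Derivation:
pos 0: push '{'; stack = {
pos 1: push '['; stack = {[
pos 2: ']' matches '['; pop; stack = {
pos 3: push '('; stack = {(
pos 4: ')' matches '('; pop; stack = {
pos 5: push '{'; stack = {{
pos 6: '}' matches '{'; pop; stack = {
pos 7: push '('; stack = {(
pos 8: push '{'; stack = {({
pos 9: saw closer ')' but top of stack is '{' (expected '}') → INVALID
Verdict: type mismatch at position 9: ')' closes '{' → no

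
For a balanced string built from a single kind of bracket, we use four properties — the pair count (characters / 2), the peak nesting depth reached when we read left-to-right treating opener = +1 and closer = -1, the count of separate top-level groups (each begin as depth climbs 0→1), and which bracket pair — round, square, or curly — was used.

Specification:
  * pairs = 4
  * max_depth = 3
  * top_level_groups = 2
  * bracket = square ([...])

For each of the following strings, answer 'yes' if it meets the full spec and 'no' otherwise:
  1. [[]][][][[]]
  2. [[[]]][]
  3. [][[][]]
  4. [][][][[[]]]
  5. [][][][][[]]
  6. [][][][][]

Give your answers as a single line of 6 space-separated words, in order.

String 1 '[[]][][][[]]': depth seq [1 2 1 0 1 0 1 0 1 2 1 0]
  -> pairs=6 depth=2 groups=4 -> no
String 2 '[[[]]][]': depth seq [1 2 3 2 1 0 1 0]
  -> pairs=4 depth=3 groups=2 -> yes
String 3 '[][[][]]': depth seq [1 0 1 2 1 2 1 0]
  -> pairs=4 depth=2 groups=2 -> no
String 4 '[][][][[[]]]': depth seq [1 0 1 0 1 0 1 2 3 2 1 0]
  -> pairs=6 depth=3 groups=4 -> no
String 5 '[][][][][[]]': depth seq [1 0 1 0 1 0 1 0 1 2 1 0]
  -> pairs=6 depth=2 groups=5 -> no
String 6 '[][][][][]': depth seq [1 0 1 0 1 0 1 0 1 0]
  -> pairs=5 depth=1 groups=5 -> no

Answer: no yes no no no no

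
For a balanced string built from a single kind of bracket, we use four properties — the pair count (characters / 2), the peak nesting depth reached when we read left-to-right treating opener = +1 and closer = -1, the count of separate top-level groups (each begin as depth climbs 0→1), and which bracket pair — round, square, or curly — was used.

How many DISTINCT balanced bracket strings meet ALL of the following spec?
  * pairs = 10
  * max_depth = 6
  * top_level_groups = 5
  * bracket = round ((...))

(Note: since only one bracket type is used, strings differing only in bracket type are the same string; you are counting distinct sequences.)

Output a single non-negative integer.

Answer: 5

Derivation:
Spec: pairs=10 depth=6 groups=5
Count(depth <= 6) = 1001
Count(depth <= 5) = 996
Count(depth == 6) = 1001 - 996 = 5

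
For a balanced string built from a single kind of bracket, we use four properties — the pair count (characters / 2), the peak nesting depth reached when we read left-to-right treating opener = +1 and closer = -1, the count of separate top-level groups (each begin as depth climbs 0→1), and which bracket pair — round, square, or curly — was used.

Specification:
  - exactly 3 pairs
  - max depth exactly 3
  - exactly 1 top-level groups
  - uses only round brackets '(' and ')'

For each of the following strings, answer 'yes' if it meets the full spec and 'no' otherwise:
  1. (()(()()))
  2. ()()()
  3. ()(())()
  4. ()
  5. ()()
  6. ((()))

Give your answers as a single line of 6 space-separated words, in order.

Answer: no no no no no yes

Derivation:
String 1 '(()(()()))': depth seq [1 2 1 2 3 2 3 2 1 0]
  -> pairs=5 depth=3 groups=1 -> no
String 2 '()()()': depth seq [1 0 1 0 1 0]
  -> pairs=3 depth=1 groups=3 -> no
String 3 '()(())()': depth seq [1 0 1 2 1 0 1 0]
  -> pairs=4 depth=2 groups=3 -> no
String 4 '()': depth seq [1 0]
  -> pairs=1 depth=1 groups=1 -> no
String 5 '()()': depth seq [1 0 1 0]
  -> pairs=2 depth=1 groups=2 -> no
String 6 '((()))': depth seq [1 2 3 2 1 0]
  -> pairs=3 depth=3 groups=1 -> yes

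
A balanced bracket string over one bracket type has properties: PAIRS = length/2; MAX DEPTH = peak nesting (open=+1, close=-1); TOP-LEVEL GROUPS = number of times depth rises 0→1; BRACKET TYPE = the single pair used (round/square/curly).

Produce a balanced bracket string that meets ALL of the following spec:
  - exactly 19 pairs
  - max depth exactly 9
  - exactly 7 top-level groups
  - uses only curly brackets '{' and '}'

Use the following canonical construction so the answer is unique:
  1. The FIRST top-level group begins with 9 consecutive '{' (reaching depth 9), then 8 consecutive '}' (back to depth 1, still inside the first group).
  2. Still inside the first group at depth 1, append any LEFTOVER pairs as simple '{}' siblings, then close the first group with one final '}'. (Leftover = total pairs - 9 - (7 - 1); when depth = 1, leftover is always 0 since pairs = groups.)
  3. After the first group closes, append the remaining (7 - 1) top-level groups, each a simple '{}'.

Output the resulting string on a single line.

Answer: {{{{{{{{{}}}}}}}}{}{}{}{}}{}{}{}{}{}{}

Derivation:
Spec: pairs=19 depth=9 groups=7
Leftover pairs = 19 - 9 - (7-1) = 4
First group: deep chain of depth 9 + 4 sibling pairs
Remaining 6 groups: simple '{}' each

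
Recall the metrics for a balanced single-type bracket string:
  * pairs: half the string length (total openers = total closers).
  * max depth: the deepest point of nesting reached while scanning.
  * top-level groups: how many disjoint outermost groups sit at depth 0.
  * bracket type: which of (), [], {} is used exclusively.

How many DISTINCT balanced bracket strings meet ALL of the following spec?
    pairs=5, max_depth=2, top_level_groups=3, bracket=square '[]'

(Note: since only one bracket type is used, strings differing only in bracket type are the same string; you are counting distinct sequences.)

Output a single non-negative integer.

Spec: pairs=5 depth=2 groups=3
Count(depth <= 2) = 6
Count(depth <= 1) = 0
Count(depth == 2) = 6 - 0 = 6

Answer: 6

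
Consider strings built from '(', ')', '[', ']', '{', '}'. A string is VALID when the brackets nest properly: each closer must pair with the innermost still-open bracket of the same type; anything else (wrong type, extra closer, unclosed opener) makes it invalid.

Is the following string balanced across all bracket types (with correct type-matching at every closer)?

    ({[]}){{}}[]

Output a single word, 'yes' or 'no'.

Answer: yes

Derivation:
pos 0: push '('; stack = (
pos 1: push '{'; stack = ({
pos 2: push '['; stack = ({[
pos 3: ']' matches '['; pop; stack = ({
pos 4: '}' matches '{'; pop; stack = (
pos 5: ')' matches '('; pop; stack = (empty)
pos 6: push '{'; stack = {
pos 7: push '{'; stack = {{
pos 8: '}' matches '{'; pop; stack = {
pos 9: '}' matches '{'; pop; stack = (empty)
pos 10: push '['; stack = [
pos 11: ']' matches '['; pop; stack = (empty)
end: stack empty → VALID
Verdict: properly nested → yes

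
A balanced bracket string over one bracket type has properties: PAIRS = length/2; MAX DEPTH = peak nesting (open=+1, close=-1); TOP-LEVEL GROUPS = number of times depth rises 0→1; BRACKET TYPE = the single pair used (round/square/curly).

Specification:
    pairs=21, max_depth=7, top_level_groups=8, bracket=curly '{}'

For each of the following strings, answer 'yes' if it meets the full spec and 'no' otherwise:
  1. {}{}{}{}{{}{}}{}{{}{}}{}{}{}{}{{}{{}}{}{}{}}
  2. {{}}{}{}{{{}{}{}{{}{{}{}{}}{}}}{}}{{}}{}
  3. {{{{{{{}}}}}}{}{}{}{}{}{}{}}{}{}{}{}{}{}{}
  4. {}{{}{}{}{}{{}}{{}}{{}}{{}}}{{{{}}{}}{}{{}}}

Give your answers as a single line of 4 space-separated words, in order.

String 1 '{}{}{}{}{{}{}}{}{{}{}}{}{}{}{}{{}{{}}{}{}{}}': depth seq [1 0 1 0 1 0 1 0 1 2 1 2 1 0 1 0 1 2 1 2 1 0 1 0 1 0 1 0 1 0 1 2 1 2 3 2 1 2 1 2 1 2 1 0]
  -> pairs=22 depth=3 groups=12 -> no
String 2 '{{}}{}{}{{{}{}{}{{}{{}{}{}}{}}}{}}{{}}{}': depth seq [1 2 1 0 1 0 1 0 1 2 3 2 3 2 3 2 3 4 3 4 5 4 5 4 5 4 3 4 3 2 1 2 1 0 1 2 1 0 1 0]
  -> pairs=20 depth=5 groups=6 -> no
String 3 '{{{{{{{}}}}}}{}{}{}{}{}{}{}}{}{}{}{}{}{}{}': depth seq [1 2 3 4 5 6 7 6 5 4 3 2 1 2 1 2 1 2 1 2 1 2 1 2 1 2 1 0 1 0 1 0 1 0 1 0 1 0 1 0 1 0]
  -> pairs=21 depth=7 groups=8 -> yes
String 4 '{}{{}{}{}{}{{}}{{}}{{}}{{}}}{{{{}}{}}{}{{}}}': depth seq [1 0 1 2 1 2 1 2 1 2 1 2 3 2 1 2 3 2 1 2 3 2 1 2 3 2 1 0 1 2 3 4 3 2 3 2 1 2 1 2 3 2 1 0]
  -> pairs=22 depth=4 groups=3 -> no

Answer: no no yes no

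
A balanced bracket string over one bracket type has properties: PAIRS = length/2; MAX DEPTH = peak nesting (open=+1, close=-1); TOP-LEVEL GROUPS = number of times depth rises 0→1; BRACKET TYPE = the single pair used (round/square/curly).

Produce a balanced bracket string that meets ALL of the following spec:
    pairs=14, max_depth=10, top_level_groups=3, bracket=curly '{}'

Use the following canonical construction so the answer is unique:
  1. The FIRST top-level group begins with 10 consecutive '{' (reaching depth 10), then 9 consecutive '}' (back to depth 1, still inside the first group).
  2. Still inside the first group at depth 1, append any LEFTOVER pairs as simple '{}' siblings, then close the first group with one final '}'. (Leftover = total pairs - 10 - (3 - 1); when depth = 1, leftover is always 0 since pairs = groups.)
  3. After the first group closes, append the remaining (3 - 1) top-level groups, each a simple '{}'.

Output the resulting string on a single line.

Spec: pairs=14 depth=10 groups=3
Leftover pairs = 14 - 10 - (3-1) = 2
First group: deep chain of depth 10 + 2 sibling pairs
Remaining 2 groups: simple '{}' each

Answer: {{{{{{{{{{}}}}}}}}}{}{}}{}{}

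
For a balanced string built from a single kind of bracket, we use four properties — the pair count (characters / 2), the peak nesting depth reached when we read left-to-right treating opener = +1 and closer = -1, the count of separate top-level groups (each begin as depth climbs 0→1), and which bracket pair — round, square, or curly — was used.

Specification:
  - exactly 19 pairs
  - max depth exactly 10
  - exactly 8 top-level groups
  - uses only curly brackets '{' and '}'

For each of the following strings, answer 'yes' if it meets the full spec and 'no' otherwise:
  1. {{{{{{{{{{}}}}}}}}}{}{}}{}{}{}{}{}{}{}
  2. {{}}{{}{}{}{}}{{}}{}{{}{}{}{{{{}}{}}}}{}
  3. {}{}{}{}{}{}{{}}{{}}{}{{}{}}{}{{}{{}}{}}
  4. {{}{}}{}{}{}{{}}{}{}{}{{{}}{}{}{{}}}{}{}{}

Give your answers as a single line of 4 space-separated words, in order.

Answer: yes no no no

Derivation:
String 1 '{{{{{{{{{{}}}}}}}}}{}{}}{}{}{}{}{}{}{}': depth seq [1 2 3 4 5 6 7 8 9 10 9 8 7 6 5 4 3 2 1 2 1 2 1 0 1 0 1 0 1 0 1 0 1 0 1 0 1 0]
  -> pairs=19 depth=10 groups=8 -> yes
String 2 '{{}}{{}{}{}{}}{{}}{}{{}{}{}{{{{}}{}}}}{}': depth seq [1 2 1 0 1 2 1 2 1 2 1 2 1 0 1 2 1 0 1 0 1 2 1 2 1 2 1 2 3 4 5 4 3 4 3 2 1 0 1 0]
  -> pairs=20 depth=5 groups=6 -> no
String 3 '{}{}{}{}{}{}{{}}{{}}{}{{}{}}{}{{}{{}}{}}': depth seq [1 0 1 0 1 0 1 0 1 0 1 0 1 2 1 0 1 2 1 0 1 0 1 2 1 2 1 0 1 0 1 2 1 2 3 2 1 2 1 0]
  -> pairs=20 depth=3 groups=12 -> no
String 4 '{{}{}}{}{}{}{{}}{}{}{}{{{}}{}{}{{}}}{}{}{}': depth seq [1 2 1 2 1 0 1 0 1 0 1 0 1 2 1 0 1 0 1 0 1 0 1 2 3 2 1 2 1 2 1 2 3 2 1 0 1 0 1 0 1 0]
  -> pairs=21 depth=3 groups=12 -> no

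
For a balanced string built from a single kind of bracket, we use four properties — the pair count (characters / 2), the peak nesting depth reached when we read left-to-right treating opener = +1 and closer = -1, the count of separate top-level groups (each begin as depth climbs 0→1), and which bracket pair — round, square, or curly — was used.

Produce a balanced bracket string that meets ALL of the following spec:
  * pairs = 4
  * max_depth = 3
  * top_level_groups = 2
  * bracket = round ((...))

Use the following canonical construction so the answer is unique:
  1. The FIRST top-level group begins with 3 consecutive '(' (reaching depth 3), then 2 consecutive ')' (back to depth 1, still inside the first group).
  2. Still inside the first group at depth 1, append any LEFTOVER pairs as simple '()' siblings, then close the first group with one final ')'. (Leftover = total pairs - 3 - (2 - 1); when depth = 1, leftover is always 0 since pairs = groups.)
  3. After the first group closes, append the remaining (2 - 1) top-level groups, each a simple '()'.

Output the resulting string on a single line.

Answer: ((()))()

Derivation:
Spec: pairs=4 depth=3 groups=2
Leftover pairs = 4 - 3 - (2-1) = 0
First group: deep chain of depth 3 + 0 sibling pairs
Remaining 1 groups: simple '()' each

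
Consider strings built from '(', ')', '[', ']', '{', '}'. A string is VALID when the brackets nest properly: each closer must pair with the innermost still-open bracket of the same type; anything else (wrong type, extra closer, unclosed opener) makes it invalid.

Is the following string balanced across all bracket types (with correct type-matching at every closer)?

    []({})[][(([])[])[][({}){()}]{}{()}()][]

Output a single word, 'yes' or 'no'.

pos 0: push '['; stack = [
pos 1: ']' matches '['; pop; stack = (empty)
pos 2: push '('; stack = (
pos 3: push '{'; stack = ({
pos 4: '}' matches '{'; pop; stack = (
pos 5: ')' matches '('; pop; stack = (empty)
pos 6: push '['; stack = [
pos 7: ']' matches '['; pop; stack = (empty)
pos 8: push '['; stack = [
pos 9: push '('; stack = [(
pos 10: push '('; stack = [((
pos 11: push '['; stack = [(([
pos 12: ']' matches '['; pop; stack = [((
pos 13: ')' matches '('; pop; stack = [(
pos 14: push '['; stack = [([
pos 15: ']' matches '['; pop; stack = [(
pos 16: ')' matches '('; pop; stack = [
pos 17: push '['; stack = [[
pos 18: ']' matches '['; pop; stack = [
pos 19: push '['; stack = [[
pos 20: push '('; stack = [[(
pos 21: push '{'; stack = [[({
pos 22: '}' matches '{'; pop; stack = [[(
pos 23: ')' matches '('; pop; stack = [[
pos 24: push '{'; stack = [[{
pos 25: push '('; stack = [[{(
pos 26: ')' matches '('; pop; stack = [[{
pos 27: '}' matches '{'; pop; stack = [[
pos 28: ']' matches '['; pop; stack = [
pos 29: push '{'; stack = [{
pos 30: '}' matches '{'; pop; stack = [
pos 31: push '{'; stack = [{
pos 32: push '('; stack = [{(
pos 33: ')' matches '('; pop; stack = [{
pos 34: '}' matches '{'; pop; stack = [
pos 35: push '('; stack = [(
pos 36: ')' matches '('; pop; stack = [
pos 37: ']' matches '['; pop; stack = (empty)
pos 38: push '['; stack = [
pos 39: ']' matches '['; pop; stack = (empty)
end: stack empty → VALID
Verdict: properly nested → yes

Answer: yes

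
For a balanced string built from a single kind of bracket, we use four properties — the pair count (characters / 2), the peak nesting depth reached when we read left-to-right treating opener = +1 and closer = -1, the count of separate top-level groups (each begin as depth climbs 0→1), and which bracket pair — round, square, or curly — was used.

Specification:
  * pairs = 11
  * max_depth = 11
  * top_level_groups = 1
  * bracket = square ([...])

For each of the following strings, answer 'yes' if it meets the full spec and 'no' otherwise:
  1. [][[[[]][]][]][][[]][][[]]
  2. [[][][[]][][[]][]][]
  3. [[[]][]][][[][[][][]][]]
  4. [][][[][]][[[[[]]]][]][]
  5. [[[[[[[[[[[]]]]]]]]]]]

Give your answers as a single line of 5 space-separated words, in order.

Answer: no no no no yes

Derivation:
String 1 '[][[[[]][]][]][][[]][][[]]': depth seq [1 0 1 2 3 4 3 2 3 2 1 2 1 0 1 0 1 2 1 0 1 0 1 2 1 0]
  -> pairs=13 depth=4 groups=6 -> no
String 2 '[[][][[]][][[]][]][]': depth seq [1 2 1 2 1 2 3 2 1 2 1 2 3 2 1 2 1 0 1 0]
  -> pairs=10 depth=3 groups=2 -> no
String 3 '[[[]][]][][[][[][][]][]]': depth seq [1 2 3 2 1 2 1 0 1 0 1 2 1 2 3 2 3 2 3 2 1 2 1 0]
  -> pairs=12 depth=3 groups=3 -> no
String 4 '[][][[][]][[[[[]]]][]][]': depth seq [1 0 1 0 1 2 1 2 1 0 1 2 3 4 5 4 3 2 1 2 1 0 1 0]
  -> pairs=12 depth=5 groups=5 -> no
String 5 '[[[[[[[[[[[]]]]]]]]]]]': depth seq [1 2 3 4 5 6 7 8 9 10 11 10 9 8 7 6 5 4 3 2 1 0]
  -> pairs=11 depth=11 groups=1 -> yes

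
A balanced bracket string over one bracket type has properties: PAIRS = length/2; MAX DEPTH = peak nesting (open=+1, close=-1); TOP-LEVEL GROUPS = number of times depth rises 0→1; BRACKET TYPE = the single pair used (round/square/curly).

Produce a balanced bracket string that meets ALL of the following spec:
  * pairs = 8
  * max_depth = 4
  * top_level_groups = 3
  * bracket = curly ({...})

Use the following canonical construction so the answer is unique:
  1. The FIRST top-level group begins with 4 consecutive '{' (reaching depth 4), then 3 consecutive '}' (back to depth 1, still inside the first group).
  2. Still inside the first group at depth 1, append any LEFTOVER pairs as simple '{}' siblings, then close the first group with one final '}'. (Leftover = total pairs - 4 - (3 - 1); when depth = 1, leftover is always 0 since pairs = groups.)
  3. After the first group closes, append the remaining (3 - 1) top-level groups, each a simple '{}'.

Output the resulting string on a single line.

Answer: {{{{}}}{}{}}{}{}

Derivation:
Spec: pairs=8 depth=4 groups=3
Leftover pairs = 8 - 4 - (3-1) = 2
First group: deep chain of depth 4 + 2 sibling pairs
Remaining 2 groups: simple '{}' each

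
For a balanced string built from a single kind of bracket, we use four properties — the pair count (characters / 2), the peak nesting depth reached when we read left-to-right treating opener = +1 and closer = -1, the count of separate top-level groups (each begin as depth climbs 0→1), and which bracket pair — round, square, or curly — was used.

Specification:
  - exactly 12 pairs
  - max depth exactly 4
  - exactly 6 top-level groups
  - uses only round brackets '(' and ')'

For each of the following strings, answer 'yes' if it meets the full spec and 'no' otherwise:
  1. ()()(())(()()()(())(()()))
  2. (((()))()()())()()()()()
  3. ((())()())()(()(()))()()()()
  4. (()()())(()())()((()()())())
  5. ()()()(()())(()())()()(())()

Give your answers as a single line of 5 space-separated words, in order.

String 1 '()()(())(()()()(())(()()))': depth seq [1 0 1 0 1 2 1 0 1 2 1 2 1 2 1 2 3 2 1 2 3 2 3 2 1 0]
  -> pairs=13 depth=3 groups=4 -> no
String 2 '(((()))()()())()()()()()': depth seq [1 2 3 4 3 2 1 2 1 2 1 2 1 0 1 0 1 0 1 0 1 0 1 0]
  -> pairs=12 depth=4 groups=6 -> yes
String 3 '((())()())()(()(()))()()()()': depth seq [1 2 3 2 1 2 1 2 1 0 1 0 1 2 1 2 3 2 1 0 1 0 1 0 1 0 1 0]
  -> pairs=14 depth=3 groups=7 -> no
String 4 '(()()())(()())()((()()())())': depth seq [1 2 1 2 1 2 1 0 1 2 1 2 1 0 1 0 1 2 3 2 3 2 3 2 1 2 1 0]
  -> pairs=14 depth=3 groups=4 -> no
String 5 '()()()(()())(()())()()(())()': depth seq [1 0 1 0 1 0 1 2 1 2 1 0 1 2 1 2 1 0 1 0 1 0 1 2 1 0 1 0]
  -> pairs=14 depth=2 groups=9 -> no

Answer: no yes no no no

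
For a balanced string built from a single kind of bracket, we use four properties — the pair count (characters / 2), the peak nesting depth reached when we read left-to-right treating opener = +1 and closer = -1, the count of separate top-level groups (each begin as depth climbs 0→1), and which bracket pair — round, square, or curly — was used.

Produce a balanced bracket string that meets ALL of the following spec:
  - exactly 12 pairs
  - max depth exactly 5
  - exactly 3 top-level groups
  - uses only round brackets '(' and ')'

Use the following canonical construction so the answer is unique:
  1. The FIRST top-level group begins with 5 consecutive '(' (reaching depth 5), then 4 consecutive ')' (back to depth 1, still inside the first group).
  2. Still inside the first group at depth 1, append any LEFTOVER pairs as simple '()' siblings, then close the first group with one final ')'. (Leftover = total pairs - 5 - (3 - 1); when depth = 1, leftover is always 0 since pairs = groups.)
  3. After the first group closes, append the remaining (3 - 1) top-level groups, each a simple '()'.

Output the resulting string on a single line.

Answer: ((((())))()()()()())()()

Derivation:
Spec: pairs=12 depth=5 groups=3
Leftover pairs = 12 - 5 - (3-1) = 5
First group: deep chain of depth 5 + 5 sibling pairs
Remaining 2 groups: simple '()' each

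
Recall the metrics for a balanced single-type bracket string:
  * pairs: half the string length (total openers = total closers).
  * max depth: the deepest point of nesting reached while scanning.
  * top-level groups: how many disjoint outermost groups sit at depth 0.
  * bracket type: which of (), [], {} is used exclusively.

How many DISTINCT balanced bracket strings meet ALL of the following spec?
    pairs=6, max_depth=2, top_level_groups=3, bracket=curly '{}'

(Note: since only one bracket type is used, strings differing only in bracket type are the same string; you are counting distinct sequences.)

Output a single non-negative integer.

Answer: 10

Derivation:
Spec: pairs=6 depth=2 groups=3
Count(depth <= 2) = 10
Count(depth <= 1) = 0
Count(depth == 2) = 10 - 0 = 10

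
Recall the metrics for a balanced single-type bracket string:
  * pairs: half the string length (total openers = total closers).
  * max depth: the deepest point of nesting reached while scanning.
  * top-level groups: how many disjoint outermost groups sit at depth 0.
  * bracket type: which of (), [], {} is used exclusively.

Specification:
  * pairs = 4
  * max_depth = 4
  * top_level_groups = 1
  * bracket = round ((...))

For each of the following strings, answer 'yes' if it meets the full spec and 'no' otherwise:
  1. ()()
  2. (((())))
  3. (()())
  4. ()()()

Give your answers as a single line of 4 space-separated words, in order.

Answer: no yes no no

Derivation:
String 1 '()()': depth seq [1 0 1 0]
  -> pairs=2 depth=1 groups=2 -> no
String 2 '(((())))': depth seq [1 2 3 4 3 2 1 0]
  -> pairs=4 depth=4 groups=1 -> yes
String 3 '(()())': depth seq [1 2 1 2 1 0]
  -> pairs=3 depth=2 groups=1 -> no
String 4 '()()()': depth seq [1 0 1 0 1 0]
  -> pairs=3 depth=1 groups=3 -> no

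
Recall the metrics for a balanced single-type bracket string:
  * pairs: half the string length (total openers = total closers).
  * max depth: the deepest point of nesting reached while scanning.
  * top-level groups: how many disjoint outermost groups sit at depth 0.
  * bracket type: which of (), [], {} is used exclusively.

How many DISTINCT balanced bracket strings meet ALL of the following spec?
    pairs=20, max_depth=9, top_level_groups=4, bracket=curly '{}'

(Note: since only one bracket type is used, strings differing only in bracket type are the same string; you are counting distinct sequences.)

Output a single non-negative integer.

Answer: 31628426

Derivation:
Spec: pairs=20 depth=9 groups=4
Count(depth <= 9) = 796774462
Count(depth <= 8) = 765146036
Count(depth == 9) = 796774462 - 765146036 = 31628426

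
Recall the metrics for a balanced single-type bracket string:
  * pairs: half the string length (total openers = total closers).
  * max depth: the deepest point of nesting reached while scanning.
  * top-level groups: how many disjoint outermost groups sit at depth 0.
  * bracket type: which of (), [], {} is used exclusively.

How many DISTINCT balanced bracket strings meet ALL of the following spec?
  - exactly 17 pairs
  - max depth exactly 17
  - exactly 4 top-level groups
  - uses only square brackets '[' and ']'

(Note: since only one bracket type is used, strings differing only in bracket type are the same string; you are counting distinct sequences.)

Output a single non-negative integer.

Spec: pairs=17 depth=17 groups=4
Count(depth <= 17) = 15967980
Count(depth <= 16) = 15967980
Count(depth == 17) = 15967980 - 15967980 = 0

Answer: 0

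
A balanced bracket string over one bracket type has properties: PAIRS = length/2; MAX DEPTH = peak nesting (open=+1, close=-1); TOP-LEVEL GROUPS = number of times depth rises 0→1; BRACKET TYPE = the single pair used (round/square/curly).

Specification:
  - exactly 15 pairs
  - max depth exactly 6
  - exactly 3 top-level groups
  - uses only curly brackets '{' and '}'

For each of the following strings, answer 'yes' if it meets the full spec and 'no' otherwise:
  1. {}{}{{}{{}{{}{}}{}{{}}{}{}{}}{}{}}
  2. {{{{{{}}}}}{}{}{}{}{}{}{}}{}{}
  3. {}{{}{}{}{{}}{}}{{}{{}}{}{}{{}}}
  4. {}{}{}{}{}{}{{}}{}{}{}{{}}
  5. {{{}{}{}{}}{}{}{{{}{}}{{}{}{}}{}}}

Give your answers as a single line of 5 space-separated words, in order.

Answer: no yes no no no

Derivation:
String 1 '{}{}{{}{{}{{}{}}{}{{}}{}{}{}}{}{}}': depth seq [1 0 1 0 1 2 1 2 3 2 3 4 3 4 3 2 3 2 3 4 3 2 3 2 3 2 3 2 1 2 1 2 1 0]
  -> pairs=17 depth=4 groups=3 -> no
String 2 '{{{{{{}}}}}{}{}{}{}{}{}{}}{}{}': depth seq [1 2 3 4 5 6 5 4 3 2 1 2 1 2 1 2 1 2 1 2 1 2 1 2 1 0 1 0 1 0]
  -> pairs=15 depth=6 groups=3 -> yes
String 3 '{}{{}{}{}{{}}{}}{{}{{}}{}{}{{}}}': depth seq [1 0 1 2 1 2 1 2 1 2 3 2 1 2 1 0 1 2 1 2 3 2 1 2 1 2 1 2 3 2 1 0]
  -> pairs=16 depth=3 groups=3 -> no
String 4 '{}{}{}{}{}{}{{}}{}{}{}{{}}': depth seq [1 0 1 0 1 0 1 0 1 0 1 0 1 2 1 0 1 0 1 0 1 0 1 2 1 0]
  -> pairs=13 depth=2 groups=11 -> no
String 5 '{{{}{}{}{}}{}{}{{{}{}}{{}{}{}}{}}}': depth seq [1 2 3 2 3 2 3 2 3 2 1 2 1 2 1 2 3 4 3 4 3 2 3 4 3 4 3 4 3 2 3 2 1 0]
  -> pairs=17 depth=4 groups=1 -> no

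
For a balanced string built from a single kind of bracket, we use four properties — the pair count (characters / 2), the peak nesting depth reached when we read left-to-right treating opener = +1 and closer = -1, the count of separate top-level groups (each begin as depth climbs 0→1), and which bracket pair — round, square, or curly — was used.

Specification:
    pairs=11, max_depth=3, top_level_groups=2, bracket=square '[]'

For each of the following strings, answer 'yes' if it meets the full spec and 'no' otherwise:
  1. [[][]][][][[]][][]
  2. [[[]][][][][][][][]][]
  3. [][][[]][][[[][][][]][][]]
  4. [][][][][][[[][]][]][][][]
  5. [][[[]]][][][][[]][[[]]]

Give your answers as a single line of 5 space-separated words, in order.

Answer: no yes no no no

Derivation:
String 1 '[[][]][][][[]][][]': depth seq [1 2 1 2 1 0 1 0 1 0 1 2 1 0 1 0 1 0]
  -> pairs=9 depth=2 groups=6 -> no
String 2 '[[[]][][][][][][][]][]': depth seq [1 2 3 2 1 2 1 2 1 2 1 2 1 2 1 2 1 2 1 0 1 0]
  -> pairs=11 depth=3 groups=2 -> yes
String 3 '[][][[]][][[[][][][]][][]]': depth seq [1 0 1 0 1 2 1 0 1 0 1 2 3 2 3 2 3 2 3 2 1 2 1 2 1 0]
  -> pairs=13 depth=3 groups=5 -> no
String 4 '[][][][][][[[][]][]][][][]': depth seq [1 0 1 0 1 0 1 0 1 0 1 2 3 2 3 2 1 2 1 0 1 0 1 0 1 0]
  -> pairs=13 depth=3 groups=9 -> no
String 5 '[][[[]]][][][][[]][[[]]]': depth seq [1 0 1 2 3 2 1 0 1 0 1 0 1 0 1 2 1 0 1 2 3 2 1 0]
  -> pairs=12 depth=3 groups=7 -> no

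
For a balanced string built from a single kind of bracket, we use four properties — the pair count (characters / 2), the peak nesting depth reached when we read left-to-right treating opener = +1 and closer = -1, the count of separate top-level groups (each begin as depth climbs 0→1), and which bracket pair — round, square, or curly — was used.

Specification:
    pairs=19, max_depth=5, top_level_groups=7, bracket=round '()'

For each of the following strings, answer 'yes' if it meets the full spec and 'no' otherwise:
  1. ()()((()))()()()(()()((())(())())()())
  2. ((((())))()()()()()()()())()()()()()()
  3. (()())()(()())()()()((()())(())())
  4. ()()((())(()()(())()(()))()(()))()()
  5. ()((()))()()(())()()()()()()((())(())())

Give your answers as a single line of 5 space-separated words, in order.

Answer: no yes no no no

Derivation:
String 1 '()()((()))()()()(()()((())(())())()())': depth seq [1 0 1 0 1 2 3 2 1 0 1 0 1 0 1 0 1 2 1 2 1 2 3 4 3 2 3 4 3 2 3 2 1 2 1 2 1 0]
  -> pairs=19 depth=4 groups=7 -> no
String 2 '((((())))()()()()()()()())()()()()()()': depth seq [1 2 3 4 5 4 3 2 1 2 1 2 1 2 1 2 1 2 1 2 1 2 1 2 1 0 1 0 1 0 1 0 1 0 1 0 1 0]
  -> pairs=19 depth=5 groups=7 -> yes
String 3 '(()())()(()())()()()((()())(())())': depth seq [1 2 1 2 1 0 1 0 1 2 1 2 1 0 1 0 1 0 1 0 1 2 3 2 3 2 1 2 3 2 1 2 1 0]
  -> pairs=17 depth=3 groups=7 -> no
String 4 '()()((())(()()(())()(()))()(()))()()': depth seq [1 0 1 0 1 2 3 2 1 2 3 2 3 2 3 4 3 2 3 2 3 4 3 2 1 2 1 2 3 2 1 0 1 0 1 0]
  -> pairs=18 depth=4 groups=5 -> no
String 5 '()((()))()()(())()()()()()()((())(())())': depth seq [1 0 1 2 3 2 1 0 1 0 1 0 1 2 1 0 1 0 1 0 1 0 1 0 1 0 1 0 1 2 3 2 1 2 3 2 1 2 1 0]
  -> pairs=20 depth=3 groups=12 -> no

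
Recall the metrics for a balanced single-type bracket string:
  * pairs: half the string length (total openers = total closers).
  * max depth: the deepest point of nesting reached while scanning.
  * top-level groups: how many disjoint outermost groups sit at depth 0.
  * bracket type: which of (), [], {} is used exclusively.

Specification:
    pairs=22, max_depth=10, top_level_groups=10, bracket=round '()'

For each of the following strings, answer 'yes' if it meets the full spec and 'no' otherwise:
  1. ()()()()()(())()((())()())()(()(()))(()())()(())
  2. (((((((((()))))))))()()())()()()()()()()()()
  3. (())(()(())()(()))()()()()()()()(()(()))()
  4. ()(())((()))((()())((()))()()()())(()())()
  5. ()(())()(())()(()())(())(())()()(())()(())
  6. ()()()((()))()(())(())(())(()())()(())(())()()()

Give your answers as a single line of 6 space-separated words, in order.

String 1 '()()()()()(())()((())()())()(()(()))(()())()(())': depth seq [1 0 1 0 1 0 1 0 1 0 1 2 1 0 1 0 1 2 3 2 1 2 1 2 1 0 1 0 1 2 1 2 3 2 1 0 1 2 1 2 1 0 1 0 1 2 1 0]
  -> pairs=24 depth=3 groups=13 -> no
String 2 '(((((((((()))))))))()()())()()()()()()()()()': depth seq [1 2 3 4 5 6 7 8 9 10 9 8 7 6 5 4 3 2 1 2 1 2 1 2 1 0 1 0 1 0 1 0 1 0 1 0 1 0 1 0 1 0 1 0]
  -> pairs=22 depth=10 groups=10 -> yes
String 3 '(())(()(())()(()))()()()()()()()(()(()))()': depth seq [1 2 1 0 1 2 1 2 3 2 1 2 1 2 3 2 1 0 1 0 1 0 1 0 1 0 1 0 1 0 1 0 1 2 1 2 3 2 1 0 1 0]
  -> pairs=21 depth=3 groups=11 -> no
String 4 '()(())((()))((()())((()))()()()())(()())()': depth seq [1 0 1 2 1 0 1 2 3 2 1 0 1 2 3 2 3 2 1 2 3 4 3 2 1 2 1 2 1 2 1 2 1 0 1 2 1 2 1 0 1 0]
  -> pairs=21 depth=4 groups=6 -> no
String 5 '()(())()(())()(()())(())(())()()(())()(())': depth seq [1 0 1 2 1 0 1 0 1 2 1 0 1 0 1 2 1 2 1 0 1 2 1 0 1 2 1 0 1 0 1 0 1 2 1 0 1 0 1 2 1 0]
  -> pairs=21 depth=2 groups=13 -> no
String 6 '()()()((()))()(())(())(())(()())()(())(())()()()': depth seq [1 0 1 0 1 0 1 2 3 2 1 0 1 0 1 2 1 0 1 2 1 0 1 2 1 0 1 2 1 2 1 0 1 0 1 2 1 0 1 2 1 0 1 0 1 0 1 0]
  -> pairs=24 depth=3 groups=15 -> no

Answer: no yes no no no no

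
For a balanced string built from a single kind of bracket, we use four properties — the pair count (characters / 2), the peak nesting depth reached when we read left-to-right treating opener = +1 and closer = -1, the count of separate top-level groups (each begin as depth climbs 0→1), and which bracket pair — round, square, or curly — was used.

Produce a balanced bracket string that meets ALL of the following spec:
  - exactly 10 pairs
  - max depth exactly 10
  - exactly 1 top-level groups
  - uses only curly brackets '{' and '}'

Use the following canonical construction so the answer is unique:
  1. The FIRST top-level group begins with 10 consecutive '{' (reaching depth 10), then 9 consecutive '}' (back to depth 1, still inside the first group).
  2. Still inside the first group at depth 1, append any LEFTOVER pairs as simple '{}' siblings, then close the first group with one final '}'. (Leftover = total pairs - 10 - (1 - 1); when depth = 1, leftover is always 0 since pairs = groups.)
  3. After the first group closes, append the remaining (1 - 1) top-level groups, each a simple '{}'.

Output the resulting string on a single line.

Spec: pairs=10 depth=10 groups=1
Leftover pairs = 10 - 10 - (1-1) = 0
First group: deep chain of depth 10 + 0 sibling pairs
Remaining 0 groups: simple '{}' each

Answer: {{{{{{{{{{}}}}}}}}}}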